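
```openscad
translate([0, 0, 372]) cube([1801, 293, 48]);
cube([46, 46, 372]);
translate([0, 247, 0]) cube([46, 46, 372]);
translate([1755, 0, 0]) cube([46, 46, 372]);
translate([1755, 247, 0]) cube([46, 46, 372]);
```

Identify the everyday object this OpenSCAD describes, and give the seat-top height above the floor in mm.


A bench. The seat-top height is 420 mm.

A long slab on four corner posts — a bench. The slab sits at z = 372 with thickness 48, so the top is 372 + 48 = 420 mm.


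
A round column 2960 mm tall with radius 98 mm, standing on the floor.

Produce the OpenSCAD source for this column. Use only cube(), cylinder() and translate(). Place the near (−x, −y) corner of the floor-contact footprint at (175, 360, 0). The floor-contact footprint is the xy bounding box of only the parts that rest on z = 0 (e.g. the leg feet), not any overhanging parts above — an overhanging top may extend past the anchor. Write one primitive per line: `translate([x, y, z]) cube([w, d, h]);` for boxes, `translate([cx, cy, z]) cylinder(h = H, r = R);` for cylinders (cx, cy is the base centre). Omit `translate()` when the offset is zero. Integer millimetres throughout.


translate([273, 458, 0]) cylinder(h = 2960, r = 98);


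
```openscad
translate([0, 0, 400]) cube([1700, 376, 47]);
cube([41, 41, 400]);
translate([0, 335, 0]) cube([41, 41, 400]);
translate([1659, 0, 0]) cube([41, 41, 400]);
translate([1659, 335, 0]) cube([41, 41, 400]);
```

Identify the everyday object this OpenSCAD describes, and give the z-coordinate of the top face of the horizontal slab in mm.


A bench. The seat-top height is 447 mm.

A long slab on four corner posts — a bench. The slab sits at z = 400 with thickness 47, so the top is 400 + 47 = 447 mm.


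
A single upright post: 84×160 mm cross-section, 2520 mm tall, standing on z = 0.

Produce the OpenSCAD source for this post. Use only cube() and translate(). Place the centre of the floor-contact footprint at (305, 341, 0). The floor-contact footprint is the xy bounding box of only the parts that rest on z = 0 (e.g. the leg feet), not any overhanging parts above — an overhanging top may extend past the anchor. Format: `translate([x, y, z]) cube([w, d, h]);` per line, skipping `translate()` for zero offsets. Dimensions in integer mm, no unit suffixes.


translate([263, 261, 0]) cube([84, 160, 2520]);


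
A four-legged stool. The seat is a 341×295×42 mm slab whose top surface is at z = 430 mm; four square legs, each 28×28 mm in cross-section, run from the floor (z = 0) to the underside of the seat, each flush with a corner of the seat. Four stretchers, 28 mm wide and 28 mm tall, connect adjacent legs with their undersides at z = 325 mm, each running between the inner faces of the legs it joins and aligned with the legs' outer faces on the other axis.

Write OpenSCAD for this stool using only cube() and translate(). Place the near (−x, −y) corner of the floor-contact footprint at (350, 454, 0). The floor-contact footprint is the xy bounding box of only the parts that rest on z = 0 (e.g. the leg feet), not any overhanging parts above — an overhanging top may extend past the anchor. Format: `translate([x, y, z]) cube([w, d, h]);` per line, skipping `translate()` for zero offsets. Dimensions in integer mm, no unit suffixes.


translate([350, 454, 388]) cube([341, 295, 42]);
translate([350, 454, 0]) cube([28, 28, 388]);
translate([663, 454, 0]) cube([28, 28, 388]);
translate([350, 721, 0]) cube([28, 28, 388]);
translate([663, 721, 0]) cube([28, 28, 388]);
translate([378, 454, 325]) cube([285, 28, 28]);
translate([378, 721, 325]) cube([285, 28, 28]);
translate([350, 482, 325]) cube([28, 239, 28]);
translate([663, 482, 325]) cube([28, 239, 28]);


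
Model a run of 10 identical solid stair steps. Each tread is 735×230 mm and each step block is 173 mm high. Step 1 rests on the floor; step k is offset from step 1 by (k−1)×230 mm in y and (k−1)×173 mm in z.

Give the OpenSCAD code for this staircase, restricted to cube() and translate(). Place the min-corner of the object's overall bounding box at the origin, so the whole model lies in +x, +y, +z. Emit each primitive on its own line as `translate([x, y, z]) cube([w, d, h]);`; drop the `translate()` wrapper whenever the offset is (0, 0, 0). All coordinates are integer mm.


cube([735, 230, 173]);
translate([0, 230, 173]) cube([735, 230, 173]);
translate([0, 460, 346]) cube([735, 230, 173]);
translate([0, 690, 519]) cube([735, 230, 173]);
translate([0, 920, 692]) cube([735, 230, 173]);
translate([0, 1150, 865]) cube([735, 230, 173]);
translate([0, 1380, 1038]) cube([735, 230, 173]);
translate([0, 1610, 1211]) cube([735, 230, 173]);
translate([0, 1840, 1384]) cube([735, 230, 173]);
translate([0, 2070, 1557]) cube([735, 230, 173]);


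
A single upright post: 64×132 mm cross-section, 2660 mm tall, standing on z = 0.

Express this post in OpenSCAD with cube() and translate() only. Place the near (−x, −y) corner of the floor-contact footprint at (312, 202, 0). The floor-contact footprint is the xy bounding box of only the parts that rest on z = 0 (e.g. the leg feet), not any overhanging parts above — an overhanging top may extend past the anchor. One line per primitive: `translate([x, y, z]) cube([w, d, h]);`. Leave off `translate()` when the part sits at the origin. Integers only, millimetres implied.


translate([312, 202, 0]) cube([64, 132, 2660]);


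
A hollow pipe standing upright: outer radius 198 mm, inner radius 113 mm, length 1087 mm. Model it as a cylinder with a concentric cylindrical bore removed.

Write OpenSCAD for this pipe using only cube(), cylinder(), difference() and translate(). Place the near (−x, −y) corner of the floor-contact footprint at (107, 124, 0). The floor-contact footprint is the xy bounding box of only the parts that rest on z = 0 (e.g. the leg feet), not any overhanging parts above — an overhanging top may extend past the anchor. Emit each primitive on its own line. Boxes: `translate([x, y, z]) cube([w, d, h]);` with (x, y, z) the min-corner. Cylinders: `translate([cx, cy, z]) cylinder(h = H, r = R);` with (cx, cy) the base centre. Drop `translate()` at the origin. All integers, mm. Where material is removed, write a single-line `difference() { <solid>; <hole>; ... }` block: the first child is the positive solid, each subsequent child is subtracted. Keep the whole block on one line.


difference() { translate([305, 322, 0]) cylinder(h = 1087, r = 198); translate([305, 322, 0]) cylinder(h = 1087, r = 113); }


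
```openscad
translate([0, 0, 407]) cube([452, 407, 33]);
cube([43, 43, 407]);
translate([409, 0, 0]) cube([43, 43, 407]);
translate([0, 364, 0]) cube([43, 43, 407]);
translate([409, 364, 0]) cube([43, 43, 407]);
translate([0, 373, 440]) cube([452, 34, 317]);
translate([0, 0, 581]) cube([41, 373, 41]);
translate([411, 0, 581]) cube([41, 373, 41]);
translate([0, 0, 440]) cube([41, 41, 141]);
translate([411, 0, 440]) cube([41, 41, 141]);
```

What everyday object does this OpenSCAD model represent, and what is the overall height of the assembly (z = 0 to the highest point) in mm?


A chair. The overall height is 757 mm.

A slab on four corner posts with a tall panel at the back — a chair. The seat slab sits at z = 407 with thickness 33, and the 317 mm backrest starts at the seat top, so the overall height is 407 + 33 + 317 = 757 mm.


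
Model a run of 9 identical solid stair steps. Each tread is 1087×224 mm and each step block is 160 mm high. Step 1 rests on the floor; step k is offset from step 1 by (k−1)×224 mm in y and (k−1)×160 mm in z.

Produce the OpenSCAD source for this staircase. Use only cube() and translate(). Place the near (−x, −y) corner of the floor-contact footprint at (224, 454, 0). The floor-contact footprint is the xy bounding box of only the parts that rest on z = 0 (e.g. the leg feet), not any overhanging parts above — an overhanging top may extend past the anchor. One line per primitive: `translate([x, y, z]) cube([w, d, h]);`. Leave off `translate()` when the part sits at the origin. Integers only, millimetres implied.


translate([224, 454, 0]) cube([1087, 224, 160]);
translate([224, 678, 160]) cube([1087, 224, 160]);
translate([224, 902, 320]) cube([1087, 224, 160]);
translate([224, 1126, 480]) cube([1087, 224, 160]);
translate([224, 1350, 640]) cube([1087, 224, 160]);
translate([224, 1574, 800]) cube([1087, 224, 160]);
translate([224, 1798, 960]) cube([1087, 224, 160]);
translate([224, 2022, 1120]) cube([1087, 224, 160]);
translate([224, 2246, 1280]) cube([1087, 224, 160]);


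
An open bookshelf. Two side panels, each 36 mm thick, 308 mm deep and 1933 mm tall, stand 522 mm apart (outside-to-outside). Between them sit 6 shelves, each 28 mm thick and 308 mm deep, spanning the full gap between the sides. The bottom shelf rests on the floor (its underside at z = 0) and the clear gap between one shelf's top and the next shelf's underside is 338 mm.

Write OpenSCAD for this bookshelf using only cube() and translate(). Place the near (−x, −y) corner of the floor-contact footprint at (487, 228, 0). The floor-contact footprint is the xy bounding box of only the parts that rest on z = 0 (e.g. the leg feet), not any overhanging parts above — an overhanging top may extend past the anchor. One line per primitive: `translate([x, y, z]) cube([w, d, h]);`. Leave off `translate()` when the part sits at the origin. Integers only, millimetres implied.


translate([487, 228, 0]) cube([36, 308, 1933]);
translate([973, 228, 0]) cube([36, 308, 1933]);
translate([523, 228, 0]) cube([450, 308, 28]);
translate([523, 228, 366]) cube([450, 308, 28]);
translate([523, 228, 732]) cube([450, 308, 28]);
translate([523, 228, 1098]) cube([450, 308, 28]);
translate([523, 228, 1464]) cube([450, 308, 28]);
translate([523, 228, 1830]) cube([450, 308, 28]);


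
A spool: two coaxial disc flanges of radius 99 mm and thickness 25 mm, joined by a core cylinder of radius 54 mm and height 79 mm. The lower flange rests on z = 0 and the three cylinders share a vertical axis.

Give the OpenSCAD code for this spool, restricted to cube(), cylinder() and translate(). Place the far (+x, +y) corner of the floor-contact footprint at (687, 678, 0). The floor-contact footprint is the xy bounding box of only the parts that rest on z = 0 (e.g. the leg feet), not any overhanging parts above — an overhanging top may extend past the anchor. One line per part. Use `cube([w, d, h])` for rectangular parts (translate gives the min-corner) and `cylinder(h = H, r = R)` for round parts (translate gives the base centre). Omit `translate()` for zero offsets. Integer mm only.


translate([588, 579, 0]) cylinder(h = 25, r = 99);
translate([588, 579, 25]) cylinder(h = 79, r = 54);
translate([588, 579, 104]) cylinder(h = 25, r = 99);


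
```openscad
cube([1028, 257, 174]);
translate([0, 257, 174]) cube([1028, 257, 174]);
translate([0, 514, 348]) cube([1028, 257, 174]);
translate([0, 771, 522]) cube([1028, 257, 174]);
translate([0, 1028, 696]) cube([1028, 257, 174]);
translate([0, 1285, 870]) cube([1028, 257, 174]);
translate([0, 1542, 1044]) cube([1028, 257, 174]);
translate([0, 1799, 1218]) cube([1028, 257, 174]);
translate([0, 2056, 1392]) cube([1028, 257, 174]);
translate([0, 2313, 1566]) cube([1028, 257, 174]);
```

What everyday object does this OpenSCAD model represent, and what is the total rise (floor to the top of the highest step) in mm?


A staircase. The total rise is 1740 mm.

10 identical blocks, each offset up and back from the previous — a staircase. Each step is 174 mm tall and there are 10 of them, so the total rise is 10 × 174 = 1740 mm.


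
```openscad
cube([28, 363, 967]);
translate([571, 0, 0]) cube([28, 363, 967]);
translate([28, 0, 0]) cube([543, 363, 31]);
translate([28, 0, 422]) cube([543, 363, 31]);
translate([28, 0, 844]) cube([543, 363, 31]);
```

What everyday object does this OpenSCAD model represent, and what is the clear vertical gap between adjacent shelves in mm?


A bookshelf. The clear shelf gap is 391 mm.

Two tall side panels with 3 horizontal boards between them — a bookshelf. The first two shelf undersides are at z = 0 and z = 422; with shelf thickness 31, the clear gap is 422 − 0 − 31 = 391 mm.


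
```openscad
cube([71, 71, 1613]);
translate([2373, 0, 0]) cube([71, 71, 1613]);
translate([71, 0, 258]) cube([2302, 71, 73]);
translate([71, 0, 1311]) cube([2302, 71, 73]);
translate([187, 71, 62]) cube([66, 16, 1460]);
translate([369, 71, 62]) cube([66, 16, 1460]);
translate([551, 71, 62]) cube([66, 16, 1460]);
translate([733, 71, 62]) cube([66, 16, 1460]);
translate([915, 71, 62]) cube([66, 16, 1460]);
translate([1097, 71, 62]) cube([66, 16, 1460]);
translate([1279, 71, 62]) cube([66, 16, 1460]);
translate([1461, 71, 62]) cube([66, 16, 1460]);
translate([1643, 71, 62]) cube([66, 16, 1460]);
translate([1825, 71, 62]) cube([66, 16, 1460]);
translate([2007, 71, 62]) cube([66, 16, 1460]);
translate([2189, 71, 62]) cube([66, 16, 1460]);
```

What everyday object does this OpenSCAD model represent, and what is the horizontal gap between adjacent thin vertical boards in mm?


A fence section. The picket gap is 116 mm.

Two posts, two rails, 12 pickets — a fence section. Span 2302 mm holds 12 pickets of 66 mm with 13 equal gaps: ⌊(2302 − 12·66) / 13⌋ = 116 mm.


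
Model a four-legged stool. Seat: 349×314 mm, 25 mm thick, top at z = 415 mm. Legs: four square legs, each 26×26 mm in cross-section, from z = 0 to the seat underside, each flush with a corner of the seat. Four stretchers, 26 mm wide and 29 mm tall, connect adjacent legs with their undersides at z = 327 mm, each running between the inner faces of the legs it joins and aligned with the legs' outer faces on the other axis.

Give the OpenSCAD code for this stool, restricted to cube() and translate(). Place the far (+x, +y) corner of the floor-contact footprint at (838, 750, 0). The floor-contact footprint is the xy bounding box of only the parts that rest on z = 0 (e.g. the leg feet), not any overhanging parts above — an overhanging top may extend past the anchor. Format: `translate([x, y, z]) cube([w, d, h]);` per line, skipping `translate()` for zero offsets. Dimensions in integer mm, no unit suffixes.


// leg_h = 415 - 25 = 390
// stretcher span = 349 - 2*26 = 297
translate([489, 436, 390]) cube([349, 314, 25]);
translate([489, 436, 0]) cube([26, 26, 390]);
translate([812, 436, 0]) cube([26, 26, 390]);
translate([489, 724, 0]) cube([26, 26, 390]);
translate([812, 724, 0]) cube([26, 26, 390]);
translate([515, 436, 327]) cube([297, 26, 29]);
translate([515, 724, 327]) cube([297, 26, 29]);
translate([489, 462, 327]) cube([26, 262, 29]);
translate([812, 462, 327]) cube([26, 262, 29]);


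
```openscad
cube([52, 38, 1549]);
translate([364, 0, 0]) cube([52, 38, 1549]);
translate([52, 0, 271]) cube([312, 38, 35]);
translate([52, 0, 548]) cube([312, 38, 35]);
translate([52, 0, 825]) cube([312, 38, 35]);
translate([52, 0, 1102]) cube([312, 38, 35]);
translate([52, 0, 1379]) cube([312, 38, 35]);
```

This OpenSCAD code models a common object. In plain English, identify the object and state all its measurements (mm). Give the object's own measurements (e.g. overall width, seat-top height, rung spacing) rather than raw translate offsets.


A straight ladder. Two 52×38 mm vertical rails, 1549 mm tall, stand 416 mm apart (outside-to-outside) with their front faces coplanar on the −y side. 5 rungs, each 38 mm deep and 35 mm tall, span between the inner faces of the rails, front faces flush with the rails. The lowest rung's underside is at z = 271 mm and rungs are spaced 277 mm apart (underside to underside).


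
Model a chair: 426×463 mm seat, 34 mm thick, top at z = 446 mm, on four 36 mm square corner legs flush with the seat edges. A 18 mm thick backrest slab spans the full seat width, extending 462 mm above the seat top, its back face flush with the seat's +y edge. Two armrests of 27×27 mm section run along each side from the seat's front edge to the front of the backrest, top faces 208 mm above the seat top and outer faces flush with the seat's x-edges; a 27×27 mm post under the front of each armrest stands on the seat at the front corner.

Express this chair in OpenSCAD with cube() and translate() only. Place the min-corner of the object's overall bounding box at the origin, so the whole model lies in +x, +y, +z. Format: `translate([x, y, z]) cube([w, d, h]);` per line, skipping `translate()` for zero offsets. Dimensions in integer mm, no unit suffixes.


// leg_h = 446 - 34 = 412
// arm post h = 208 - 27 = 181
translate([0, 0, 412]) cube([426, 463, 34]);
cube([36, 36, 412]);
translate([390, 0, 0]) cube([36, 36, 412]);
translate([0, 427, 0]) cube([36, 36, 412]);
translate([390, 427, 0]) cube([36, 36, 412]);
translate([0, 445, 446]) cube([426, 18, 462]);
translate([0, 0, 627]) cube([27, 445, 27]);
translate([399, 0, 627]) cube([27, 445, 27]);
translate([0, 0, 446]) cube([27, 27, 181]);
translate([399, 0, 446]) cube([27, 27, 181]);


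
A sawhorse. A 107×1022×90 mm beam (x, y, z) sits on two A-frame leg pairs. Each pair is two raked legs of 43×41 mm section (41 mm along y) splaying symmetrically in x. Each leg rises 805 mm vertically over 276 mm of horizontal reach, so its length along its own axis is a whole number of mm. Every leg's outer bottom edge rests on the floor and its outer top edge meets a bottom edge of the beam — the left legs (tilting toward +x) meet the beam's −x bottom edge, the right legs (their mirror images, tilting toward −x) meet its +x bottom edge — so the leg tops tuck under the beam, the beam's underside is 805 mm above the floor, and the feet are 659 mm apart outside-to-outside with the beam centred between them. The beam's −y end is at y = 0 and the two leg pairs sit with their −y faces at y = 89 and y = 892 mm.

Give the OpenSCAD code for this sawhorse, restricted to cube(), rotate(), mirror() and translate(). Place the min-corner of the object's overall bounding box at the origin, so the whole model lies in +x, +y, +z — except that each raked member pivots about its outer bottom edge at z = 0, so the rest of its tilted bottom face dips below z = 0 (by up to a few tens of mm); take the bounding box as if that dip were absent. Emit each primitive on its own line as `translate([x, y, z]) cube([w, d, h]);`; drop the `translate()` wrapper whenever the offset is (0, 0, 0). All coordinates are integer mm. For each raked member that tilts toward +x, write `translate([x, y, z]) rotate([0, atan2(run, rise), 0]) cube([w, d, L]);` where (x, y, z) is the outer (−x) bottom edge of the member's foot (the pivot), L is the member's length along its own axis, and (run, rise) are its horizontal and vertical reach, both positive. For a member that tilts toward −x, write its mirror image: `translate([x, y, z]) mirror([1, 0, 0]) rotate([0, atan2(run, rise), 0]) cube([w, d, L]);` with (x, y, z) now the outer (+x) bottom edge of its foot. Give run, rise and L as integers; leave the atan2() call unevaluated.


translate([276, 0, 805]) cube([107, 1022, 90]);
translate([0, 89, 0]) rotate([0, atan2(276, 805), 0]) cube([43, 41, 851]);
translate([659, 89, 0]) mirror([1, 0, 0]) rotate([0, atan2(276, 805), 0]) cube([43, 41, 851]);
translate([0, 892, 0]) rotate([0, atan2(276, 805), 0]) cube([43, 41, 851]);
translate([659, 892, 0]) mirror([1, 0, 0]) rotate([0, atan2(276, 805), 0]) cube([43, 41, 851]);


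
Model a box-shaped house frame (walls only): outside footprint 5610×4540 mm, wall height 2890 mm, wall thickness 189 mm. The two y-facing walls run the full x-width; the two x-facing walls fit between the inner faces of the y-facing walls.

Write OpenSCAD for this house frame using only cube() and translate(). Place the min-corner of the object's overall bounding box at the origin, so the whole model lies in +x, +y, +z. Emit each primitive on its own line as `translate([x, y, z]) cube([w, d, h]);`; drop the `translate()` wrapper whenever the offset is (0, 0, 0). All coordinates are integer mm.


cube([5610, 189, 2890]);
translate([0, 4351, 0]) cube([5610, 189, 2890]);
translate([0, 189, 0]) cube([189, 4162, 2890]);
translate([5421, 189, 0]) cube([189, 4162, 2890]);


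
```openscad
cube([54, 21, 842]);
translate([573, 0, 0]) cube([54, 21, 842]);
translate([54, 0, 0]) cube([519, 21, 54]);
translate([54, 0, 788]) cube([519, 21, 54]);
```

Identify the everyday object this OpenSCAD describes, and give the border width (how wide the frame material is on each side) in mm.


A picture frame. The border width is 54 mm.

Four thin pieces enclosing a rectangular opening — a picture frame. The two full-height stiles are 842 mm tall; the top rail sits at z = 788 and is 54 mm tall, so the border above the opening is 842 − 788 = 54 mm, matching the stile x-width.


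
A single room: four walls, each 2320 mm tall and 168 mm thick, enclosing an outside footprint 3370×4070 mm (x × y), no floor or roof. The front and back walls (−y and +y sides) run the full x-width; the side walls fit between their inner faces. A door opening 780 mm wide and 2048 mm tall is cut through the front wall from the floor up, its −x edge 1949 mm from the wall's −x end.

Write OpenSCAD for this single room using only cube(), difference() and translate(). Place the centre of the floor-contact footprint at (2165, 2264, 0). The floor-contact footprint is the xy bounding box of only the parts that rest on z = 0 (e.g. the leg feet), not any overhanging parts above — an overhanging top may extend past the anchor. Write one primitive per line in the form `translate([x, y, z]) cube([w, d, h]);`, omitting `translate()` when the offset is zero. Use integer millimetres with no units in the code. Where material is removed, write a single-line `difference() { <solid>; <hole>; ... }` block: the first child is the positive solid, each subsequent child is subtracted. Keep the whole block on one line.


difference() { translate([480, 229, 0]) cube([3370, 168, 2320]); translate([2429, 229, 0]) cube([780, 168, 2048]); }
translate([480, 4131, 0]) cube([3370, 168, 2320]);
translate([480, 397, 0]) cube([168, 3734, 2320]);
translate([3682, 397, 0]) cube([168, 3734, 2320]);


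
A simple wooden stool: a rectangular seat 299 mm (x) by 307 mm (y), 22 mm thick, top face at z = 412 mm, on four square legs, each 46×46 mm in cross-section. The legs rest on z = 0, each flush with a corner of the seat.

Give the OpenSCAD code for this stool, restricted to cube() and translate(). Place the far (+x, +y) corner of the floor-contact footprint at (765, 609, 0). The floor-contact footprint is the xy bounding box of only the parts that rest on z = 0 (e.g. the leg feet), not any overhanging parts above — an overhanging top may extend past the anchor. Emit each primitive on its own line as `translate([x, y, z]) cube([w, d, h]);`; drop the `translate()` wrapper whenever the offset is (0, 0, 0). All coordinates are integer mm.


translate([466, 302, 390]) cube([299, 307, 22]);
translate([466, 302, 0]) cube([46, 46, 390]);
translate([719, 302, 0]) cube([46, 46, 390]);
translate([466, 563, 0]) cube([46, 46, 390]);
translate([719, 563, 0]) cube([46, 46, 390]);


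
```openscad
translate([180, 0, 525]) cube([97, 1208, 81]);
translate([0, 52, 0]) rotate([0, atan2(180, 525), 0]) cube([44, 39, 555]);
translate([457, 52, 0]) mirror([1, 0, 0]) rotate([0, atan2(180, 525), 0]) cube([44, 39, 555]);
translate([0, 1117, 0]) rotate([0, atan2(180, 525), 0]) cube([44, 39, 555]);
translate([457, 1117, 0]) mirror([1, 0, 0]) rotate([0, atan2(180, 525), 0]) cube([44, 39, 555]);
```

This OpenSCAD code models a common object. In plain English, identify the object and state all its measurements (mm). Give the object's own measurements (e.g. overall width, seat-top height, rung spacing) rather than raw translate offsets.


A sawhorse. A 97×1208×81 mm beam (x, y, z) sits on two A-frame leg pairs. Each pair is two raked legs of 44×39 mm section (39 mm along y) splaying symmetrically in x. Each leg rises 525 mm vertically over 180 mm of horizontal reach and is 555 mm long along its own axis. Every leg's outer bottom edge rests on the floor and its outer top edge meets a bottom edge of the beam — the left legs (tilting toward +x) meet the beam's −x bottom edge, the right legs (their mirror images, tilting toward −x) meet its +x bottom edge — so the leg tops tuck under the beam, the beam's underside is 525 mm above the floor, and the feet are 457 mm apart outside-to-outside with the beam centred between them. The two leg pairs are set in 52 mm from either end of the beam.


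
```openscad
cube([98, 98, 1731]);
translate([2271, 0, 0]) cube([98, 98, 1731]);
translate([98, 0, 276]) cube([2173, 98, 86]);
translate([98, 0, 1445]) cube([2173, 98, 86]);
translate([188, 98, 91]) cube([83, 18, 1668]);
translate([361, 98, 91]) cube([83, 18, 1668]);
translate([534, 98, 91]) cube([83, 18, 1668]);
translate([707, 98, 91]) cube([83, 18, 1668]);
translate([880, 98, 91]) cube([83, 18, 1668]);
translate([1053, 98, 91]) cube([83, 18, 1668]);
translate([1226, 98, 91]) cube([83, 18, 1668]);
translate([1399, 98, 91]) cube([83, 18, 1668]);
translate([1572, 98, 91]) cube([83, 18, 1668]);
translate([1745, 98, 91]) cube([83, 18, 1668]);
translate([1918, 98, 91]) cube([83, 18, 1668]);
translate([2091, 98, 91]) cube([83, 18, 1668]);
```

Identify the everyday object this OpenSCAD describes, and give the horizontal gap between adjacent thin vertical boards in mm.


A fence section. The picket gap is 90 mm.

Two posts, two rails, 12 pickets — a fence section. Span 2173 mm holds 12 pickets of 83 mm with 13 equal gaps: ⌊(2173 − 12·83) / 13⌋ = 90 mm.


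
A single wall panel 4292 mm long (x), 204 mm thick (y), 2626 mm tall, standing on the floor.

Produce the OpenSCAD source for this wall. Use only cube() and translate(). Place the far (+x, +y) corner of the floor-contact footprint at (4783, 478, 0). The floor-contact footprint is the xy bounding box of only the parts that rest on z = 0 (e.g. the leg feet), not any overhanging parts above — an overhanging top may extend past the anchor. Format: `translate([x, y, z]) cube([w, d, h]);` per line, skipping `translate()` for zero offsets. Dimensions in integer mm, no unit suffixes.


translate([491, 274, 0]) cube([4292, 204, 2626]);


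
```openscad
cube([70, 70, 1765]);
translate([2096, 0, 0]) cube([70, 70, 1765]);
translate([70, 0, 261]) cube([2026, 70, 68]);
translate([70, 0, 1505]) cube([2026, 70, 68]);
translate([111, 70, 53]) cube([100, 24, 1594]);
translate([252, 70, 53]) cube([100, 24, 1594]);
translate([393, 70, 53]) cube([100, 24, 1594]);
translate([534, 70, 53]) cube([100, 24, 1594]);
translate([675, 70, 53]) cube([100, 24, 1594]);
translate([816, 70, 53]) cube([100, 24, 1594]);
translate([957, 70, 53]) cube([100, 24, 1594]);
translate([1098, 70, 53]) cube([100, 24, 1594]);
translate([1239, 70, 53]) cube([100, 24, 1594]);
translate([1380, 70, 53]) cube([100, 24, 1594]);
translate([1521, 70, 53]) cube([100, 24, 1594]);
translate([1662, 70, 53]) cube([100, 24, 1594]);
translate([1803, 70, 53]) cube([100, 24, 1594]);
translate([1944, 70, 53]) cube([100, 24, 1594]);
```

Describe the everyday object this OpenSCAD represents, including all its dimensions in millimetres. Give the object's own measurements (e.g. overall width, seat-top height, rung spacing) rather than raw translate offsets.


A fence section. Two 70×70 mm posts, 1765 mm tall, stand on the floor with a clear span of 2026 mm between their inner faces. Two horizontal rails of 70×68 mm section span the gap between the posts with their undersides at z = 261 mm and z = 1505 mm, flush with the posts' −y face. 14 pickets, each 100 mm wide, 24 mm thick and 1594 mm tall, are fixed to the +y face of the rails with their bottoms at z = 53 mm, spaced across the span with a 41 mm gap after the −x post and between neighbouring pickets, with 52 mm left before the +x post.


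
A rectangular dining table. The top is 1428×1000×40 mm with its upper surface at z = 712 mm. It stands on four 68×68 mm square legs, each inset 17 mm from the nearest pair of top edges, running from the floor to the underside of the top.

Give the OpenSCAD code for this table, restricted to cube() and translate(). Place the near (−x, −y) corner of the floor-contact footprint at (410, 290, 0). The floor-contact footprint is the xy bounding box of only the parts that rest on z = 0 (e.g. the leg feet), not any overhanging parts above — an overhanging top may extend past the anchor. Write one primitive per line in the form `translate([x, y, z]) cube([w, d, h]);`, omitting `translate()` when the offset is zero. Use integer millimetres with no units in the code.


// leg_h = 712 - 40 = 672
translate([393, 273, 672]) cube([1428, 1000, 40]);
translate([410, 290, 0]) cube([68, 68, 672]);
translate([1736, 290, 0]) cube([68, 68, 672]);
translate([410, 1188, 0]) cube([68, 68, 672]);
translate([1736, 1188, 0]) cube([68, 68, 672]);


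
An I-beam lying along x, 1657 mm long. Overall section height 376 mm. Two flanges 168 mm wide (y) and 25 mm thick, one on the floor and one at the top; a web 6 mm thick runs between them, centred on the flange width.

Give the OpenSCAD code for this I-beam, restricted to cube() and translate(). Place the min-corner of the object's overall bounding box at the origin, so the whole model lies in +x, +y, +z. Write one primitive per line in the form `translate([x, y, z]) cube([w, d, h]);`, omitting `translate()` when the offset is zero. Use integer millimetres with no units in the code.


cube([1657, 168, 25]);
translate([0, 81, 25]) cube([1657, 6, 326]);
translate([0, 0, 351]) cube([1657, 168, 25]);


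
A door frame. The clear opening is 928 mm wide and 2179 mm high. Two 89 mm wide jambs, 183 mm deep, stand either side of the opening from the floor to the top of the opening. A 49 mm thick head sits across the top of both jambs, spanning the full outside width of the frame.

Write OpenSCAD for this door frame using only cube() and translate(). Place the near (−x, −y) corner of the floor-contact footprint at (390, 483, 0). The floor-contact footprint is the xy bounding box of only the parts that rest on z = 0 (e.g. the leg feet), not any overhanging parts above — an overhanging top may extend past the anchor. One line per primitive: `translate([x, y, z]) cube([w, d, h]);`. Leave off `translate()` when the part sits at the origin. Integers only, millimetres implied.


translate([390, 483, 0]) cube([89, 183, 2179]);
translate([1407, 483, 0]) cube([89, 183, 2179]);
translate([390, 483, 2179]) cube([1106, 183, 49]);


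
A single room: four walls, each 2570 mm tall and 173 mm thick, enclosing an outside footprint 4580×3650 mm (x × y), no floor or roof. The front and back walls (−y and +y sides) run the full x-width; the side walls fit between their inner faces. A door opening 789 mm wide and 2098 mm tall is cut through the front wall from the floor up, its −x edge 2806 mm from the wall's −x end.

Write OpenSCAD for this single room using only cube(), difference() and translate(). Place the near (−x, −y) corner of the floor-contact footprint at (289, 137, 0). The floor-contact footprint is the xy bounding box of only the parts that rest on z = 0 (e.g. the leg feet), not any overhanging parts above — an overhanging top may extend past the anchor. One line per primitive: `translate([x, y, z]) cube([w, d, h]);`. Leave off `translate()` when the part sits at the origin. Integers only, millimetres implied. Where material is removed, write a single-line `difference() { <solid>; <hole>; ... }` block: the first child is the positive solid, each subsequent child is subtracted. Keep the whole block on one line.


difference() { translate([289, 137, 0]) cube([4580, 173, 2570]); translate([3095, 137, 0]) cube([789, 173, 2098]); }
translate([289, 3614, 0]) cube([4580, 173, 2570]);
translate([289, 310, 0]) cube([173, 3304, 2570]);
translate([4696, 310, 0]) cube([173, 3304, 2570]);


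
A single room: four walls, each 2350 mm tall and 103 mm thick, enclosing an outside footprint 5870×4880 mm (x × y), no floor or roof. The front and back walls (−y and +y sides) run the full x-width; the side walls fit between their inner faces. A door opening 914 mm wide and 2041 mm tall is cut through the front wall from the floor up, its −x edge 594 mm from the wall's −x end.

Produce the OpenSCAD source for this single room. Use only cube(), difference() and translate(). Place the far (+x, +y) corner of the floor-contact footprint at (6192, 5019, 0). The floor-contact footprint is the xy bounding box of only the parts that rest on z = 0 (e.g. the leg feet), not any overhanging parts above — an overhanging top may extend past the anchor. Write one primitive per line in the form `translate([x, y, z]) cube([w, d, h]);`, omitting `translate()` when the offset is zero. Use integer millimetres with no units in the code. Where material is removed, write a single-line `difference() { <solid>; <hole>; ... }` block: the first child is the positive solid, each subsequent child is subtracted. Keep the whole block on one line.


difference() { translate([322, 139, 0]) cube([5870, 103, 2350]); translate([916, 139, 0]) cube([914, 103, 2041]); }
translate([322, 4916, 0]) cube([5870, 103, 2350]);
translate([322, 242, 0]) cube([103, 4674, 2350]);
translate([6089, 242, 0]) cube([103, 4674, 2350]);


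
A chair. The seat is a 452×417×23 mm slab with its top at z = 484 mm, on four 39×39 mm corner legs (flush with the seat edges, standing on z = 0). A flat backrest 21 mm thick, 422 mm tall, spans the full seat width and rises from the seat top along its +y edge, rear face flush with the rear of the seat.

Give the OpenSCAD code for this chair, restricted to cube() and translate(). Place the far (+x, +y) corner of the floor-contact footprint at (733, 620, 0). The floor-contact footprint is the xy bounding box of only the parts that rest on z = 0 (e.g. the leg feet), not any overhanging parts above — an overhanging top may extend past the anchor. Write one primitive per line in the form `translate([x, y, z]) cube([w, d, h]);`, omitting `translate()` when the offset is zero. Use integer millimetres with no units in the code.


// leg_h = 484 - 23 = 461
translate([281, 203, 461]) cube([452, 417, 23]);
translate([281, 203, 0]) cube([39, 39, 461]);
translate([694, 203, 0]) cube([39, 39, 461]);
translate([281, 581, 0]) cube([39, 39, 461]);
translate([694, 581, 0]) cube([39, 39, 461]);
translate([281, 599, 484]) cube([452, 21, 422]);


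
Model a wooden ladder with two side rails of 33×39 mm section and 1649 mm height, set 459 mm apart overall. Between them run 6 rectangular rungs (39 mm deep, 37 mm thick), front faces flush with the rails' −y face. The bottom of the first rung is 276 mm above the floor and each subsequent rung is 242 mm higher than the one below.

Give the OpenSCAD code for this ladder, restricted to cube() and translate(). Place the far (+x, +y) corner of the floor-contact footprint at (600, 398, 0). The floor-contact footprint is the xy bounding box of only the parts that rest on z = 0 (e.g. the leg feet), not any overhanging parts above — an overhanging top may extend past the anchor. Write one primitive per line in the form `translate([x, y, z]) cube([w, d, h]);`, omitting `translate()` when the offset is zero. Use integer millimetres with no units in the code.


translate([141, 359, 0]) cube([33, 39, 1649]);
translate([567, 359, 0]) cube([33, 39, 1649]);
translate([174, 359, 276]) cube([393, 39, 37]);
translate([174, 359, 518]) cube([393, 39, 37]);
translate([174, 359, 760]) cube([393, 39, 37]);
translate([174, 359, 1002]) cube([393, 39, 37]);
translate([174, 359, 1244]) cube([393, 39, 37]);
translate([174, 359, 1486]) cube([393, 39, 37]);


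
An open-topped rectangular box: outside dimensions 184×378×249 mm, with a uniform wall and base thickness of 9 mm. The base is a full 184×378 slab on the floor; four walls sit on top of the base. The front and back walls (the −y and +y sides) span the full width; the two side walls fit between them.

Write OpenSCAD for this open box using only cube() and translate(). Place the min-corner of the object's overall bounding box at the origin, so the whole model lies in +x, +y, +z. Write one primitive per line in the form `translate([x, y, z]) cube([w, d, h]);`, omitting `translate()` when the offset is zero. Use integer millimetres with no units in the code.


cube([184, 378, 9]);
translate([0, 0, 9]) cube([184, 9, 240]);
translate([0, 369, 9]) cube([184, 9, 240]);
translate([0, 9, 9]) cube([9, 360, 240]);
translate([175, 9, 9]) cube([9, 360, 240]);


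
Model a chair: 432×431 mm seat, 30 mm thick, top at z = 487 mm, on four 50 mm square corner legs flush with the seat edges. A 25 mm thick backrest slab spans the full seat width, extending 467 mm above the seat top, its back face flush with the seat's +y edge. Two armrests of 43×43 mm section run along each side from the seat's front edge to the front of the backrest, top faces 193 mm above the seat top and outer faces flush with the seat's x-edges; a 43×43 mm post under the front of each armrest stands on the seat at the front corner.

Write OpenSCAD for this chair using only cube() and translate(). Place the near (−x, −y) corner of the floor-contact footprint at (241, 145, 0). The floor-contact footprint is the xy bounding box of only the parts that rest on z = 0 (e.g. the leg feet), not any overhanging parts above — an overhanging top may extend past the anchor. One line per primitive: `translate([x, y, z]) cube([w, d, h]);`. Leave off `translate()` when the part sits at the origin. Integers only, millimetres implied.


translate([241, 145, 457]) cube([432, 431, 30]);
translate([241, 145, 0]) cube([50, 50, 457]);
translate([623, 145, 0]) cube([50, 50, 457]);
translate([241, 526, 0]) cube([50, 50, 457]);
translate([623, 526, 0]) cube([50, 50, 457]);
translate([241, 551, 487]) cube([432, 25, 467]);
translate([241, 145, 637]) cube([43, 406, 43]);
translate([630, 145, 637]) cube([43, 406, 43]);
translate([241, 145, 487]) cube([43, 43, 150]);
translate([630, 145, 487]) cube([43, 43, 150]);


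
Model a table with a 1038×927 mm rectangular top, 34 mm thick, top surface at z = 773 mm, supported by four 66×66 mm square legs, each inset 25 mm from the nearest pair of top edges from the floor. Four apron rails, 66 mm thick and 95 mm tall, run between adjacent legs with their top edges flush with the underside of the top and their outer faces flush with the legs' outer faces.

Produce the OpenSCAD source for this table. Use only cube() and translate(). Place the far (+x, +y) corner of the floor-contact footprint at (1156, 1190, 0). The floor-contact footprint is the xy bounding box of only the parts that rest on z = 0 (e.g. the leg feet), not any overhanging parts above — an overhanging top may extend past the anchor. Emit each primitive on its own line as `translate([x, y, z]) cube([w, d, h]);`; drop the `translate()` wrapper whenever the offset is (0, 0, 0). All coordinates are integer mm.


// leg_h = 773 - 34 = 739
// apron z = 739 - 95 = 644
translate([143, 288, 739]) cube([1038, 927, 34]);
translate([168, 313, 0]) cube([66, 66, 739]);
translate([1090, 313, 0]) cube([66, 66, 739]);
translate([168, 1124, 0]) cube([66, 66, 739]);
translate([1090, 1124, 0]) cube([66, 66, 739]);
translate([234, 313, 644]) cube([856, 66, 95]);
translate([234, 1124, 644]) cube([856, 66, 95]);
translate([168, 379, 644]) cube([66, 745, 95]);
translate([1090, 379, 644]) cube([66, 745, 95]);


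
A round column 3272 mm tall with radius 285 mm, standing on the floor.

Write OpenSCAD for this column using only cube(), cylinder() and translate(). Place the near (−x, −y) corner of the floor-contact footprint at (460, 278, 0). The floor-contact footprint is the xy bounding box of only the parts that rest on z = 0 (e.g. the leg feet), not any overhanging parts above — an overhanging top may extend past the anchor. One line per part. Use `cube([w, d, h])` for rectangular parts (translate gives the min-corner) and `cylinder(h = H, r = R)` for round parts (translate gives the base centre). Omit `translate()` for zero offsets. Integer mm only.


translate([745, 563, 0]) cylinder(h = 3272, r = 285);
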